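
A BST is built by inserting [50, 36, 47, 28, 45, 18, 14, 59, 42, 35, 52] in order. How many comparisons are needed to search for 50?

Search path for 50: 50
Found: True
Comparisons: 1


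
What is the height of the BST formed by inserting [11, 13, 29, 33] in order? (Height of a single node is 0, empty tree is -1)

Insertion order: [11, 13, 29, 33]
Tree (level-order array): [11, None, 13, None, 29, None, 33]
Compute height bottom-up (empty subtree = -1):
  height(33) = 1 + max(-1, -1) = 0
  height(29) = 1 + max(-1, 0) = 1
  height(13) = 1 + max(-1, 1) = 2
  height(11) = 1 + max(-1, 2) = 3
Height = 3


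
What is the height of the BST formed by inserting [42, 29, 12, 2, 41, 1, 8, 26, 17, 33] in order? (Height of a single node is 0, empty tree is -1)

Insertion order: [42, 29, 12, 2, 41, 1, 8, 26, 17, 33]
Tree (level-order array): [42, 29, None, 12, 41, 2, 26, 33, None, 1, 8, 17]
Compute height bottom-up (empty subtree = -1):
  height(1) = 1 + max(-1, -1) = 0
  height(8) = 1 + max(-1, -1) = 0
  height(2) = 1 + max(0, 0) = 1
  height(17) = 1 + max(-1, -1) = 0
  height(26) = 1 + max(0, -1) = 1
  height(12) = 1 + max(1, 1) = 2
  height(33) = 1 + max(-1, -1) = 0
  height(41) = 1 + max(0, -1) = 1
  height(29) = 1 + max(2, 1) = 3
  height(42) = 1 + max(3, -1) = 4
Height = 4


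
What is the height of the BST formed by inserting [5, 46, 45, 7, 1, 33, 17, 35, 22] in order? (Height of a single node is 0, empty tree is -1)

Insertion order: [5, 46, 45, 7, 1, 33, 17, 35, 22]
Tree (level-order array): [5, 1, 46, None, None, 45, None, 7, None, None, 33, 17, 35, None, 22]
Compute height bottom-up (empty subtree = -1):
  height(1) = 1 + max(-1, -1) = 0
  height(22) = 1 + max(-1, -1) = 0
  height(17) = 1 + max(-1, 0) = 1
  height(35) = 1 + max(-1, -1) = 0
  height(33) = 1 + max(1, 0) = 2
  height(7) = 1 + max(-1, 2) = 3
  height(45) = 1 + max(3, -1) = 4
  height(46) = 1 + max(4, -1) = 5
  height(5) = 1 + max(0, 5) = 6
Height = 6


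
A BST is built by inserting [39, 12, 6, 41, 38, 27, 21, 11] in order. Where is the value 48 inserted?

Starting tree (level order): [39, 12, 41, 6, 38, None, None, None, 11, 27, None, None, None, 21]
Insertion path: 39 -> 41
Result: insert 48 as right child of 41
Final tree (level order): [39, 12, 41, 6, 38, None, 48, None, 11, 27, None, None, None, None, None, 21]


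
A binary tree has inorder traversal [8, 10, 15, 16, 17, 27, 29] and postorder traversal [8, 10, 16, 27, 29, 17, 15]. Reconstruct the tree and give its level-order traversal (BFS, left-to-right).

Inorder:   [8, 10, 15, 16, 17, 27, 29]
Postorder: [8, 10, 16, 27, 29, 17, 15]
Algorithm: postorder visits root last, so walk postorder right-to-left;
each value is the root of the current inorder slice — split it at that
value, recurse on the right subtree first, then the left.
Recursive splits:
  root=15; inorder splits into left=[8, 10], right=[16, 17, 27, 29]
  root=17; inorder splits into left=[16], right=[27, 29]
  root=29; inorder splits into left=[27], right=[]
  root=27; inorder splits into left=[], right=[]
  root=16; inorder splits into left=[], right=[]
  root=10; inorder splits into left=[8], right=[]
  root=8; inorder splits into left=[], right=[]
Reconstructed level-order: [15, 10, 17, 8, 16, 29, 27]


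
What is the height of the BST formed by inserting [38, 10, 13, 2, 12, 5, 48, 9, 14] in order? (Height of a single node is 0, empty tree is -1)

Insertion order: [38, 10, 13, 2, 12, 5, 48, 9, 14]
Tree (level-order array): [38, 10, 48, 2, 13, None, None, None, 5, 12, 14, None, 9]
Compute height bottom-up (empty subtree = -1):
  height(9) = 1 + max(-1, -1) = 0
  height(5) = 1 + max(-1, 0) = 1
  height(2) = 1 + max(-1, 1) = 2
  height(12) = 1 + max(-1, -1) = 0
  height(14) = 1 + max(-1, -1) = 0
  height(13) = 1 + max(0, 0) = 1
  height(10) = 1 + max(2, 1) = 3
  height(48) = 1 + max(-1, -1) = 0
  height(38) = 1 + max(3, 0) = 4
Height = 4


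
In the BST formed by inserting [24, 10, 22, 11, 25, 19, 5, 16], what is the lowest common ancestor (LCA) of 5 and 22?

Tree insertion order: [24, 10, 22, 11, 25, 19, 5, 16]
Tree (level-order array): [24, 10, 25, 5, 22, None, None, None, None, 11, None, None, 19, 16]
In a BST, the LCA of p=5, q=22 is the first node v on the
root-to-leaf path with p <= v <= q (go left if both < v, right if both > v).
Walk from root:
  at 24: both 5 and 22 < 24, go left
  at 10: 5 <= 10 <= 22, this is the LCA
LCA = 10


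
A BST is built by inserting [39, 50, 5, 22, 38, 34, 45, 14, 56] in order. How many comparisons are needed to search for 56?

Search path for 56: 39 -> 50 -> 56
Found: True
Comparisons: 3


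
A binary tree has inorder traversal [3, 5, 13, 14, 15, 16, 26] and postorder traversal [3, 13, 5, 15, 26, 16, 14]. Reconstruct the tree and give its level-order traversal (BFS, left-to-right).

Inorder:   [3, 5, 13, 14, 15, 16, 26]
Postorder: [3, 13, 5, 15, 26, 16, 14]
Algorithm: postorder visits root last, so walk postorder right-to-left;
each value is the root of the current inorder slice — split it at that
value, recurse on the right subtree first, then the left.
Recursive splits:
  root=14; inorder splits into left=[3, 5, 13], right=[15, 16, 26]
  root=16; inorder splits into left=[15], right=[26]
  root=26; inorder splits into left=[], right=[]
  root=15; inorder splits into left=[], right=[]
  root=5; inorder splits into left=[3], right=[13]
  root=13; inorder splits into left=[], right=[]
  root=3; inorder splits into left=[], right=[]
Reconstructed level-order: [14, 5, 16, 3, 13, 15, 26]


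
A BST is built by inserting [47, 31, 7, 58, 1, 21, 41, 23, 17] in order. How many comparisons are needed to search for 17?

Search path for 17: 47 -> 31 -> 7 -> 21 -> 17
Found: True
Comparisons: 5


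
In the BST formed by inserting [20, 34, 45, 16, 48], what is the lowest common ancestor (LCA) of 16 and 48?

Tree insertion order: [20, 34, 45, 16, 48]
Tree (level-order array): [20, 16, 34, None, None, None, 45, None, 48]
In a BST, the LCA of p=16, q=48 is the first node v on the
root-to-leaf path with p <= v <= q (go left if both < v, right if both > v).
Walk from root:
  at 20: 16 <= 20 <= 48, this is the LCA
LCA = 20


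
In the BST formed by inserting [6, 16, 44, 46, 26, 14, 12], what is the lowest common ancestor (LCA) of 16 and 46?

Tree insertion order: [6, 16, 44, 46, 26, 14, 12]
Tree (level-order array): [6, None, 16, 14, 44, 12, None, 26, 46]
In a BST, the LCA of p=16, q=46 is the first node v on the
root-to-leaf path with p <= v <= q (go left if both < v, right if both > v).
Walk from root:
  at 6: both 16 and 46 > 6, go right
  at 16: 16 <= 16 <= 46, this is the LCA
LCA = 16


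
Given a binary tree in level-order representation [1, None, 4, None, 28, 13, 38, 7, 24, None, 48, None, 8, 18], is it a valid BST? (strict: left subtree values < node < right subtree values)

Level-order array: [1, None, 4, None, 28, 13, 38, 7, 24, None, 48, None, 8, 18]
Validate using subtree bounds (lo, hi): at each node, require lo < value < hi,
then recurse left with hi=value and right with lo=value.
Preorder trace (stopping at first violation):
  at node 1 with bounds (-inf, +inf): OK
  at node 4 with bounds (1, +inf): OK
  at node 28 with bounds (4, +inf): OK
  at node 13 with bounds (4, 28): OK
  at node 7 with bounds (4, 13): OK
  at node 8 with bounds (7, 13): OK
  at node 24 with bounds (13, 28): OK
  at node 18 with bounds (13, 24): OK
  at node 38 with bounds (28, +inf): OK
  at node 48 with bounds (38, +inf): OK
No violation found at any node.
Result: Valid BST


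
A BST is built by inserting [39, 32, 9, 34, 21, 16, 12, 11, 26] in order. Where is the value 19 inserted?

Starting tree (level order): [39, 32, None, 9, 34, None, 21, None, None, 16, 26, 12, None, None, None, 11]
Insertion path: 39 -> 32 -> 9 -> 21 -> 16
Result: insert 19 as right child of 16
Final tree (level order): [39, 32, None, 9, 34, None, 21, None, None, 16, 26, 12, 19, None, None, 11]


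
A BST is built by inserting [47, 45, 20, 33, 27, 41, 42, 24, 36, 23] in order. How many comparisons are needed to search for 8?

Search path for 8: 47 -> 45 -> 20
Found: False
Comparisons: 3


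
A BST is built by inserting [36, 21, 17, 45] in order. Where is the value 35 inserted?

Starting tree (level order): [36, 21, 45, 17]
Insertion path: 36 -> 21
Result: insert 35 as right child of 21
Final tree (level order): [36, 21, 45, 17, 35]


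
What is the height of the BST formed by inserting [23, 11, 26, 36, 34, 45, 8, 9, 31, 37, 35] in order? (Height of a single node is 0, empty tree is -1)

Insertion order: [23, 11, 26, 36, 34, 45, 8, 9, 31, 37, 35]
Tree (level-order array): [23, 11, 26, 8, None, None, 36, None, 9, 34, 45, None, None, 31, 35, 37]
Compute height bottom-up (empty subtree = -1):
  height(9) = 1 + max(-1, -1) = 0
  height(8) = 1 + max(-1, 0) = 1
  height(11) = 1 + max(1, -1) = 2
  height(31) = 1 + max(-1, -1) = 0
  height(35) = 1 + max(-1, -1) = 0
  height(34) = 1 + max(0, 0) = 1
  height(37) = 1 + max(-1, -1) = 0
  height(45) = 1 + max(0, -1) = 1
  height(36) = 1 + max(1, 1) = 2
  height(26) = 1 + max(-1, 2) = 3
  height(23) = 1 + max(2, 3) = 4
Height = 4


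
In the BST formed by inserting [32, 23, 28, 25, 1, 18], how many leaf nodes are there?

Tree built from: [32, 23, 28, 25, 1, 18]
Tree (level-order array): [32, 23, None, 1, 28, None, 18, 25]
Rule: A leaf has 0 children.
Per-node child counts:
  node 32: 1 child(ren)
  node 23: 2 child(ren)
  node 1: 1 child(ren)
  node 18: 0 child(ren)
  node 28: 1 child(ren)
  node 25: 0 child(ren)
Matching nodes: [18, 25]
Count of leaf nodes: 2


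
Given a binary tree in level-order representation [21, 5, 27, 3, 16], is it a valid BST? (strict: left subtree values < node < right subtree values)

Level-order array: [21, 5, 27, 3, 16]
Validate using subtree bounds (lo, hi): at each node, require lo < value < hi,
then recurse left with hi=value and right with lo=value.
Preorder trace (stopping at first violation):
  at node 21 with bounds (-inf, +inf): OK
  at node 5 with bounds (-inf, 21): OK
  at node 3 with bounds (-inf, 5): OK
  at node 16 with bounds (5, 21): OK
  at node 27 with bounds (21, +inf): OK
No violation found at any node.
Result: Valid BST


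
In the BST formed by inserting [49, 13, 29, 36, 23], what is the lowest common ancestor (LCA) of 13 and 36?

Tree insertion order: [49, 13, 29, 36, 23]
Tree (level-order array): [49, 13, None, None, 29, 23, 36]
In a BST, the LCA of p=13, q=36 is the first node v on the
root-to-leaf path with p <= v <= q (go left if both < v, right if both > v).
Walk from root:
  at 49: both 13 and 36 < 49, go left
  at 13: 13 <= 13 <= 36, this is the LCA
LCA = 13


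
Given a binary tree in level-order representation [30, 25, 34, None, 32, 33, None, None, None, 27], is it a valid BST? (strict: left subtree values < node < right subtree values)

Level-order array: [30, 25, 34, None, 32, 33, None, None, None, 27]
Validate using subtree bounds (lo, hi): at each node, require lo < value < hi,
then recurse left with hi=value and right with lo=value.
Preorder trace (stopping at first violation):
  at node 30 with bounds (-inf, +inf): OK
  at node 25 with bounds (-inf, 30): OK
  at node 32 with bounds (25, 30): VIOLATION
Node 32 violates its bound: not (25 < 32 < 30).
Result: Not a valid BST


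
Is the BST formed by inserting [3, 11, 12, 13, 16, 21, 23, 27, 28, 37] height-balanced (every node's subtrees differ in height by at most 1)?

Tree (level-order array): [3, None, 11, None, 12, None, 13, None, 16, None, 21, None, 23, None, 27, None, 28, None, 37]
Definition: a tree is height-balanced if, at every node, |h(left) - h(right)| <= 1 (empty subtree has height -1).
Bottom-up per-node check:
  node 37: h_left=-1, h_right=-1, diff=0 [OK], height=0
  node 28: h_left=-1, h_right=0, diff=1 [OK], height=1
  node 27: h_left=-1, h_right=1, diff=2 [FAIL (|-1-1|=2 > 1)], height=2
  node 23: h_left=-1, h_right=2, diff=3 [FAIL (|-1-2|=3 > 1)], height=3
  node 21: h_left=-1, h_right=3, diff=4 [FAIL (|-1-3|=4 > 1)], height=4
  node 16: h_left=-1, h_right=4, diff=5 [FAIL (|-1-4|=5 > 1)], height=5
  node 13: h_left=-1, h_right=5, diff=6 [FAIL (|-1-5|=6 > 1)], height=6
  node 12: h_left=-1, h_right=6, diff=7 [FAIL (|-1-6|=7 > 1)], height=7
  node 11: h_left=-1, h_right=7, diff=8 [FAIL (|-1-7|=8 > 1)], height=8
  node 3: h_left=-1, h_right=8, diff=9 [FAIL (|-1-8|=9 > 1)], height=9
Node 27 violates the condition: |-1 - 1| = 2 > 1.
Result: Not balanced


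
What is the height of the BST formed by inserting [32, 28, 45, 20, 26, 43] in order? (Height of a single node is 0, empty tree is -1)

Insertion order: [32, 28, 45, 20, 26, 43]
Tree (level-order array): [32, 28, 45, 20, None, 43, None, None, 26]
Compute height bottom-up (empty subtree = -1):
  height(26) = 1 + max(-1, -1) = 0
  height(20) = 1 + max(-1, 0) = 1
  height(28) = 1 + max(1, -1) = 2
  height(43) = 1 + max(-1, -1) = 0
  height(45) = 1 + max(0, -1) = 1
  height(32) = 1 + max(2, 1) = 3
Height = 3


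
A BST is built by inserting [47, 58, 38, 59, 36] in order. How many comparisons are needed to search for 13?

Search path for 13: 47 -> 38 -> 36
Found: False
Comparisons: 3


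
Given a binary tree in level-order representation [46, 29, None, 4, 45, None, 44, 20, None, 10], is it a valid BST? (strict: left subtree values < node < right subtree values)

Level-order array: [46, 29, None, 4, 45, None, 44, 20, None, 10]
Validate using subtree bounds (lo, hi): at each node, require lo < value < hi,
then recurse left with hi=value and right with lo=value.
Preorder trace (stopping at first violation):
  at node 46 with bounds (-inf, +inf): OK
  at node 29 with bounds (-inf, 46): OK
  at node 4 with bounds (-inf, 29): OK
  at node 44 with bounds (4, 29): VIOLATION
Node 44 violates its bound: not (4 < 44 < 29).
Result: Not a valid BST


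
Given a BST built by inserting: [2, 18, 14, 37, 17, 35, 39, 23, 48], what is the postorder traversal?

Tree insertion order: [2, 18, 14, 37, 17, 35, 39, 23, 48]
Tree (level-order array): [2, None, 18, 14, 37, None, 17, 35, 39, None, None, 23, None, None, 48]
Postorder traversal: [17, 14, 23, 35, 48, 39, 37, 18, 2]


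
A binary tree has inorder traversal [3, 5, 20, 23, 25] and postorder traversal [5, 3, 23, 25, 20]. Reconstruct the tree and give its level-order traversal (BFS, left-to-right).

Inorder:   [3, 5, 20, 23, 25]
Postorder: [5, 3, 23, 25, 20]
Algorithm: postorder visits root last, so walk postorder right-to-left;
each value is the root of the current inorder slice — split it at that
value, recurse on the right subtree first, then the left.
Recursive splits:
  root=20; inorder splits into left=[3, 5], right=[23, 25]
  root=25; inorder splits into left=[23], right=[]
  root=23; inorder splits into left=[], right=[]
  root=3; inorder splits into left=[], right=[5]
  root=5; inorder splits into left=[], right=[]
Reconstructed level-order: [20, 3, 25, 5, 23]


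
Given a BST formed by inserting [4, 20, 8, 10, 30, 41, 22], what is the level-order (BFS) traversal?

Tree insertion order: [4, 20, 8, 10, 30, 41, 22]
Tree (level-order array): [4, None, 20, 8, 30, None, 10, 22, 41]
BFS from the root, enqueuing left then right child of each popped node:
  queue [4] -> pop 4, enqueue [20], visited so far: [4]
  queue [20] -> pop 20, enqueue [8, 30], visited so far: [4, 20]
  queue [8, 30] -> pop 8, enqueue [10], visited so far: [4, 20, 8]
  queue [30, 10] -> pop 30, enqueue [22, 41], visited so far: [4, 20, 8, 30]
  queue [10, 22, 41] -> pop 10, enqueue [none], visited so far: [4, 20, 8, 30, 10]
  queue [22, 41] -> pop 22, enqueue [none], visited so far: [4, 20, 8, 30, 10, 22]
  queue [41] -> pop 41, enqueue [none], visited so far: [4, 20, 8, 30, 10, 22, 41]
Result: [4, 20, 8, 30, 10, 22, 41]


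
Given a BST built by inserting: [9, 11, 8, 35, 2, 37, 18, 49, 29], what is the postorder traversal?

Tree insertion order: [9, 11, 8, 35, 2, 37, 18, 49, 29]
Tree (level-order array): [9, 8, 11, 2, None, None, 35, None, None, 18, 37, None, 29, None, 49]
Postorder traversal: [2, 8, 29, 18, 49, 37, 35, 11, 9]


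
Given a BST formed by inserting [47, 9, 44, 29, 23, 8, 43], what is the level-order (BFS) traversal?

Tree insertion order: [47, 9, 44, 29, 23, 8, 43]
Tree (level-order array): [47, 9, None, 8, 44, None, None, 29, None, 23, 43]
BFS from the root, enqueuing left then right child of each popped node:
  queue [47] -> pop 47, enqueue [9], visited so far: [47]
  queue [9] -> pop 9, enqueue [8, 44], visited so far: [47, 9]
  queue [8, 44] -> pop 8, enqueue [none], visited so far: [47, 9, 8]
  queue [44] -> pop 44, enqueue [29], visited so far: [47, 9, 8, 44]
  queue [29] -> pop 29, enqueue [23, 43], visited so far: [47, 9, 8, 44, 29]
  queue [23, 43] -> pop 23, enqueue [none], visited so far: [47, 9, 8, 44, 29, 23]
  queue [43] -> pop 43, enqueue [none], visited so far: [47, 9, 8, 44, 29, 23, 43]
Result: [47, 9, 8, 44, 29, 23, 43]


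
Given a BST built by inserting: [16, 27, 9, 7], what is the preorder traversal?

Tree insertion order: [16, 27, 9, 7]
Tree (level-order array): [16, 9, 27, 7]
Preorder traversal: [16, 9, 7, 27]


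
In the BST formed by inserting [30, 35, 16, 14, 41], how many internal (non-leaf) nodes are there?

Tree built from: [30, 35, 16, 14, 41]
Tree (level-order array): [30, 16, 35, 14, None, None, 41]
Rule: An internal node has at least one child.
Per-node child counts:
  node 30: 2 child(ren)
  node 16: 1 child(ren)
  node 14: 0 child(ren)
  node 35: 1 child(ren)
  node 41: 0 child(ren)
Matching nodes: [30, 16, 35]
Count of internal (non-leaf) nodes: 3


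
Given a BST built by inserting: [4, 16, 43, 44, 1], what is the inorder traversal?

Tree insertion order: [4, 16, 43, 44, 1]
Tree (level-order array): [4, 1, 16, None, None, None, 43, None, 44]
Inorder traversal: [1, 4, 16, 43, 44]


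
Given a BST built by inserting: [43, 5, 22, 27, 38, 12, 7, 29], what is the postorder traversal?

Tree insertion order: [43, 5, 22, 27, 38, 12, 7, 29]
Tree (level-order array): [43, 5, None, None, 22, 12, 27, 7, None, None, 38, None, None, 29]
Postorder traversal: [7, 12, 29, 38, 27, 22, 5, 43]


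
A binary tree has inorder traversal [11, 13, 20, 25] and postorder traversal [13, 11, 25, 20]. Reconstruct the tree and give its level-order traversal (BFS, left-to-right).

Inorder:   [11, 13, 20, 25]
Postorder: [13, 11, 25, 20]
Algorithm: postorder visits root last, so walk postorder right-to-left;
each value is the root of the current inorder slice — split it at that
value, recurse on the right subtree first, then the left.
Recursive splits:
  root=20; inorder splits into left=[11, 13], right=[25]
  root=25; inorder splits into left=[], right=[]
  root=11; inorder splits into left=[], right=[13]
  root=13; inorder splits into left=[], right=[]
Reconstructed level-order: [20, 11, 25, 13]


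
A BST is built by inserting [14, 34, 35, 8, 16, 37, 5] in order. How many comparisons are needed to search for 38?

Search path for 38: 14 -> 34 -> 35 -> 37
Found: False
Comparisons: 4


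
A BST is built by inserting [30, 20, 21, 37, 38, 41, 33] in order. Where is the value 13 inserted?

Starting tree (level order): [30, 20, 37, None, 21, 33, 38, None, None, None, None, None, 41]
Insertion path: 30 -> 20
Result: insert 13 as left child of 20
Final tree (level order): [30, 20, 37, 13, 21, 33, 38, None, None, None, None, None, None, None, 41]


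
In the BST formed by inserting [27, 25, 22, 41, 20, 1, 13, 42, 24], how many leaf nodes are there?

Tree built from: [27, 25, 22, 41, 20, 1, 13, 42, 24]
Tree (level-order array): [27, 25, 41, 22, None, None, 42, 20, 24, None, None, 1, None, None, None, None, 13]
Rule: A leaf has 0 children.
Per-node child counts:
  node 27: 2 child(ren)
  node 25: 1 child(ren)
  node 22: 2 child(ren)
  node 20: 1 child(ren)
  node 1: 1 child(ren)
  node 13: 0 child(ren)
  node 24: 0 child(ren)
  node 41: 1 child(ren)
  node 42: 0 child(ren)
Matching nodes: [13, 24, 42]
Count of leaf nodes: 3


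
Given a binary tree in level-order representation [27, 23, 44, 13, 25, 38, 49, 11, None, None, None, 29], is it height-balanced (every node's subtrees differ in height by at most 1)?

Tree (level-order array): [27, 23, 44, 13, 25, 38, 49, 11, None, None, None, 29]
Definition: a tree is height-balanced if, at every node, |h(left) - h(right)| <= 1 (empty subtree has height -1).
Bottom-up per-node check:
  node 11: h_left=-1, h_right=-1, diff=0 [OK], height=0
  node 13: h_left=0, h_right=-1, diff=1 [OK], height=1
  node 25: h_left=-1, h_right=-1, diff=0 [OK], height=0
  node 23: h_left=1, h_right=0, diff=1 [OK], height=2
  node 29: h_left=-1, h_right=-1, diff=0 [OK], height=0
  node 38: h_left=0, h_right=-1, diff=1 [OK], height=1
  node 49: h_left=-1, h_right=-1, diff=0 [OK], height=0
  node 44: h_left=1, h_right=0, diff=1 [OK], height=2
  node 27: h_left=2, h_right=2, diff=0 [OK], height=3
All nodes satisfy the balance condition.
Result: Balanced


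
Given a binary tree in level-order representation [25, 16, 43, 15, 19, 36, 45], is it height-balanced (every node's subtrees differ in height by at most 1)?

Tree (level-order array): [25, 16, 43, 15, 19, 36, 45]
Definition: a tree is height-balanced if, at every node, |h(left) - h(right)| <= 1 (empty subtree has height -1).
Bottom-up per-node check:
  node 15: h_left=-1, h_right=-1, diff=0 [OK], height=0
  node 19: h_left=-1, h_right=-1, diff=0 [OK], height=0
  node 16: h_left=0, h_right=0, diff=0 [OK], height=1
  node 36: h_left=-1, h_right=-1, diff=0 [OK], height=0
  node 45: h_left=-1, h_right=-1, diff=0 [OK], height=0
  node 43: h_left=0, h_right=0, diff=0 [OK], height=1
  node 25: h_left=1, h_right=1, diff=0 [OK], height=2
All nodes satisfy the balance condition.
Result: Balanced


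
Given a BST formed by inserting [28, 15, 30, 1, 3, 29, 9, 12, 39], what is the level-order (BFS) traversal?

Tree insertion order: [28, 15, 30, 1, 3, 29, 9, 12, 39]
Tree (level-order array): [28, 15, 30, 1, None, 29, 39, None, 3, None, None, None, None, None, 9, None, 12]
BFS from the root, enqueuing left then right child of each popped node:
  queue [28] -> pop 28, enqueue [15, 30], visited so far: [28]
  queue [15, 30] -> pop 15, enqueue [1], visited so far: [28, 15]
  queue [30, 1] -> pop 30, enqueue [29, 39], visited so far: [28, 15, 30]
  queue [1, 29, 39] -> pop 1, enqueue [3], visited so far: [28, 15, 30, 1]
  queue [29, 39, 3] -> pop 29, enqueue [none], visited so far: [28, 15, 30, 1, 29]
  queue [39, 3] -> pop 39, enqueue [none], visited so far: [28, 15, 30, 1, 29, 39]
  queue [3] -> pop 3, enqueue [9], visited so far: [28, 15, 30, 1, 29, 39, 3]
  queue [9] -> pop 9, enqueue [12], visited so far: [28, 15, 30, 1, 29, 39, 3, 9]
  queue [12] -> pop 12, enqueue [none], visited so far: [28, 15, 30, 1, 29, 39, 3, 9, 12]
Result: [28, 15, 30, 1, 29, 39, 3, 9, 12]


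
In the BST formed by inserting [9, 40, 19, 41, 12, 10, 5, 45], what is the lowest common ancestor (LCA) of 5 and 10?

Tree insertion order: [9, 40, 19, 41, 12, 10, 5, 45]
Tree (level-order array): [9, 5, 40, None, None, 19, 41, 12, None, None, 45, 10]
In a BST, the LCA of p=5, q=10 is the first node v on the
root-to-leaf path with p <= v <= q (go left if both < v, right if both > v).
Walk from root:
  at 9: 5 <= 9 <= 10, this is the LCA
LCA = 9


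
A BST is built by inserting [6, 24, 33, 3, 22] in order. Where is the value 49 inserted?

Starting tree (level order): [6, 3, 24, None, None, 22, 33]
Insertion path: 6 -> 24 -> 33
Result: insert 49 as right child of 33
Final tree (level order): [6, 3, 24, None, None, 22, 33, None, None, None, 49]


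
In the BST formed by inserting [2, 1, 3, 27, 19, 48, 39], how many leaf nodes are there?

Tree built from: [2, 1, 3, 27, 19, 48, 39]
Tree (level-order array): [2, 1, 3, None, None, None, 27, 19, 48, None, None, 39]
Rule: A leaf has 0 children.
Per-node child counts:
  node 2: 2 child(ren)
  node 1: 0 child(ren)
  node 3: 1 child(ren)
  node 27: 2 child(ren)
  node 19: 0 child(ren)
  node 48: 1 child(ren)
  node 39: 0 child(ren)
Matching nodes: [1, 19, 39]
Count of leaf nodes: 3


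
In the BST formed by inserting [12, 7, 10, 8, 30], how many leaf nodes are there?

Tree built from: [12, 7, 10, 8, 30]
Tree (level-order array): [12, 7, 30, None, 10, None, None, 8]
Rule: A leaf has 0 children.
Per-node child counts:
  node 12: 2 child(ren)
  node 7: 1 child(ren)
  node 10: 1 child(ren)
  node 8: 0 child(ren)
  node 30: 0 child(ren)
Matching nodes: [8, 30]
Count of leaf nodes: 2


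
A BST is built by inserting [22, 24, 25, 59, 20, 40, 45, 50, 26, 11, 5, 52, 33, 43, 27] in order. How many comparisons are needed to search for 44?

Search path for 44: 22 -> 24 -> 25 -> 59 -> 40 -> 45 -> 43
Found: False
Comparisons: 7


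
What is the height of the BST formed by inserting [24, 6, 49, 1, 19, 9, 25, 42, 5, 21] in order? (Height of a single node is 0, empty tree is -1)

Insertion order: [24, 6, 49, 1, 19, 9, 25, 42, 5, 21]
Tree (level-order array): [24, 6, 49, 1, 19, 25, None, None, 5, 9, 21, None, 42]
Compute height bottom-up (empty subtree = -1):
  height(5) = 1 + max(-1, -1) = 0
  height(1) = 1 + max(-1, 0) = 1
  height(9) = 1 + max(-1, -1) = 0
  height(21) = 1 + max(-1, -1) = 0
  height(19) = 1 + max(0, 0) = 1
  height(6) = 1 + max(1, 1) = 2
  height(42) = 1 + max(-1, -1) = 0
  height(25) = 1 + max(-1, 0) = 1
  height(49) = 1 + max(1, -1) = 2
  height(24) = 1 + max(2, 2) = 3
Height = 3


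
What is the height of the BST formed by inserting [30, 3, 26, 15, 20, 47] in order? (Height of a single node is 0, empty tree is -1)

Insertion order: [30, 3, 26, 15, 20, 47]
Tree (level-order array): [30, 3, 47, None, 26, None, None, 15, None, None, 20]
Compute height bottom-up (empty subtree = -1):
  height(20) = 1 + max(-1, -1) = 0
  height(15) = 1 + max(-1, 0) = 1
  height(26) = 1 + max(1, -1) = 2
  height(3) = 1 + max(-1, 2) = 3
  height(47) = 1 + max(-1, -1) = 0
  height(30) = 1 + max(3, 0) = 4
Height = 4


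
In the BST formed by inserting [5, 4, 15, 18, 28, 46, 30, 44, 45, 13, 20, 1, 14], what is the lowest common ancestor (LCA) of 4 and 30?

Tree insertion order: [5, 4, 15, 18, 28, 46, 30, 44, 45, 13, 20, 1, 14]
Tree (level-order array): [5, 4, 15, 1, None, 13, 18, None, None, None, 14, None, 28, None, None, 20, 46, None, None, 30, None, None, 44, None, 45]
In a BST, the LCA of p=4, q=30 is the first node v on the
root-to-leaf path with p <= v <= q (go left if both < v, right if both > v).
Walk from root:
  at 5: 4 <= 5 <= 30, this is the LCA
LCA = 5


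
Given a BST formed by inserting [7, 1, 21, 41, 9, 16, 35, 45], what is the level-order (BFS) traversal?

Tree insertion order: [7, 1, 21, 41, 9, 16, 35, 45]
Tree (level-order array): [7, 1, 21, None, None, 9, 41, None, 16, 35, 45]
BFS from the root, enqueuing left then right child of each popped node:
  queue [7] -> pop 7, enqueue [1, 21], visited so far: [7]
  queue [1, 21] -> pop 1, enqueue [none], visited so far: [7, 1]
  queue [21] -> pop 21, enqueue [9, 41], visited so far: [7, 1, 21]
  queue [9, 41] -> pop 9, enqueue [16], visited so far: [7, 1, 21, 9]
  queue [41, 16] -> pop 41, enqueue [35, 45], visited so far: [7, 1, 21, 9, 41]
  queue [16, 35, 45] -> pop 16, enqueue [none], visited so far: [7, 1, 21, 9, 41, 16]
  queue [35, 45] -> pop 35, enqueue [none], visited so far: [7, 1, 21, 9, 41, 16, 35]
  queue [45] -> pop 45, enqueue [none], visited so far: [7, 1, 21, 9, 41, 16, 35, 45]
Result: [7, 1, 21, 9, 41, 16, 35, 45]


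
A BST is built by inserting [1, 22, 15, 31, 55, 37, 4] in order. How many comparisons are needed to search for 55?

Search path for 55: 1 -> 22 -> 31 -> 55
Found: True
Comparisons: 4


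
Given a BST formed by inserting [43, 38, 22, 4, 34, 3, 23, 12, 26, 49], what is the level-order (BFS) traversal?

Tree insertion order: [43, 38, 22, 4, 34, 3, 23, 12, 26, 49]
Tree (level-order array): [43, 38, 49, 22, None, None, None, 4, 34, 3, 12, 23, None, None, None, None, None, None, 26]
BFS from the root, enqueuing left then right child of each popped node:
  queue [43] -> pop 43, enqueue [38, 49], visited so far: [43]
  queue [38, 49] -> pop 38, enqueue [22], visited so far: [43, 38]
  queue [49, 22] -> pop 49, enqueue [none], visited so far: [43, 38, 49]
  queue [22] -> pop 22, enqueue [4, 34], visited so far: [43, 38, 49, 22]
  queue [4, 34] -> pop 4, enqueue [3, 12], visited so far: [43, 38, 49, 22, 4]
  queue [34, 3, 12] -> pop 34, enqueue [23], visited so far: [43, 38, 49, 22, 4, 34]
  queue [3, 12, 23] -> pop 3, enqueue [none], visited so far: [43, 38, 49, 22, 4, 34, 3]
  queue [12, 23] -> pop 12, enqueue [none], visited so far: [43, 38, 49, 22, 4, 34, 3, 12]
  queue [23] -> pop 23, enqueue [26], visited so far: [43, 38, 49, 22, 4, 34, 3, 12, 23]
  queue [26] -> pop 26, enqueue [none], visited so far: [43, 38, 49, 22, 4, 34, 3, 12, 23, 26]
Result: [43, 38, 49, 22, 4, 34, 3, 12, 23, 26]


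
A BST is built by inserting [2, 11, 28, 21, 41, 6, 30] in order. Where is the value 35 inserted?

Starting tree (level order): [2, None, 11, 6, 28, None, None, 21, 41, None, None, 30]
Insertion path: 2 -> 11 -> 28 -> 41 -> 30
Result: insert 35 as right child of 30
Final tree (level order): [2, None, 11, 6, 28, None, None, 21, 41, None, None, 30, None, None, 35]


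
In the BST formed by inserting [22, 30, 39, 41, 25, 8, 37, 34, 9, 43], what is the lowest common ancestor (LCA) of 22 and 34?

Tree insertion order: [22, 30, 39, 41, 25, 8, 37, 34, 9, 43]
Tree (level-order array): [22, 8, 30, None, 9, 25, 39, None, None, None, None, 37, 41, 34, None, None, 43]
In a BST, the LCA of p=22, q=34 is the first node v on the
root-to-leaf path with p <= v <= q (go left if both < v, right if both > v).
Walk from root:
  at 22: 22 <= 22 <= 34, this is the LCA
LCA = 22


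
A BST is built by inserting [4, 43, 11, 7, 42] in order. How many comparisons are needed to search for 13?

Search path for 13: 4 -> 43 -> 11 -> 42
Found: False
Comparisons: 4


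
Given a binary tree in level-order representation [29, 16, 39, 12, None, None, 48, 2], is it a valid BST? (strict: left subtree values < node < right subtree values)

Level-order array: [29, 16, 39, 12, None, None, 48, 2]
Validate using subtree bounds (lo, hi): at each node, require lo < value < hi,
then recurse left with hi=value and right with lo=value.
Preorder trace (stopping at first violation):
  at node 29 with bounds (-inf, +inf): OK
  at node 16 with bounds (-inf, 29): OK
  at node 12 with bounds (-inf, 16): OK
  at node 2 with bounds (-inf, 12): OK
  at node 39 with bounds (29, +inf): OK
  at node 48 with bounds (39, +inf): OK
No violation found at any node.
Result: Valid BST


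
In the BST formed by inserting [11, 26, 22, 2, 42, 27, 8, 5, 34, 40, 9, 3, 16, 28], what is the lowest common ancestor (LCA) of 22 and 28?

Tree insertion order: [11, 26, 22, 2, 42, 27, 8, 5, 34, 40, 9, 3, 16, 28]
Tree (level-order array): [11, 2, 26, None, 8, 22, 42, 5, 9, 16, None, 27, None, 3, None, None, None, None, None, None, 34, None, None, 28, 40]
In a BST, the LCA of p=22, q=28 is the first node v on the
root-to-leaf path with p <= v <= q (go left if both < v, right if both > v).
Walk from root:
  at 11: both 22 and 28 > 11, go right
  at 26: 22 <= 26 <= 28, this is the LCA
LCA = 26


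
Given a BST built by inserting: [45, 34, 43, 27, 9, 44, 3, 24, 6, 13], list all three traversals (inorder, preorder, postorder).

Tree insertion order: [45, 34, 43, 27, 9, 44, 3, 24, 6, 13]
Tree (level-order array): [45, 34, None, 27, 43, 9, None, None, 44, 3, 24, None, None, None, 6, 13]
Inorder (L, root, R): [3, 6, 9, 13, 24, 27, 34, 43, 44, 45]
Preorder (root, L, R): [45, 34, 27, 9, 3, 6, 24, 13, 43, 44]
Postorder (L, R, root): [6, 3, 13, 24, 9, 27, 44, 43, 34, 45]


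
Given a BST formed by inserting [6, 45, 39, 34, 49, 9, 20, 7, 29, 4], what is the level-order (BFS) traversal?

Tree insertion order: [6, 45, 39, 34, 49, 9, 20, 7, 29, 4]
Tree (level-order array): [6, 4, 45, None, None, 39, 49, 34, None, None, None, 9, None, 7, 20, None, None, None, 29]
BFS from the root, enqueuing left then right child of each popped node:
  queue [6] -> pop 6, enqueue [4, 45], visited so far: [6]
  queue [4, 45] -> pop 4, enqueue [none], visited so far: [6, 4]
  queue [45] -> pop 45, enqueue [39, 49], visited so far: [6, 4, 45]
  queue [39, 49] -> pop 39, enqueue [34], visited so far: [6, 4, 45, 39]
  queue [49, 34] -> pop 49, enqueue [none], visited so far: [6, 4, 45, 39, 49]
  queue [34] -> pop 34, enqueue [9], visited so far: [6, 4, 45, 39, 49, 34]
  queue [9] -> pop 9, enqueue [7, 20], visited so far: [6, 4, 45, 39, 49, 34, 9]
  queue [7, 20] -> pop 7, enqueue [none], visited so far: [6, 4, 45, 39, 49, 34, 9, 7]
  queue [20] -> pop 20, enqueue [29], visited so far: [6, 4, 45, 39, 49, 34, 9, 7, 20]
  queue [29] -> pop 29, enqueue [none], visited so far: [6, 4, 45, 39, 49, 34, 9, 7, 20, 29]
Result: [6, 4, 45, 39, 49, 34, 9, 7, 20, 29]


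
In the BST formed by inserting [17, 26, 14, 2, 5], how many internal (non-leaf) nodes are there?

Tree built from: [17, 26, 14, 2, 5]
Tree (level-order array): [17, 14, 26, 2, None, None, None, None, 5]
Rule: An internal node has at least one child.
Per-node child counts:
  node 17: 2 child(ren)
  node 14: 1 child(ren)
  node 2: 1 child(ren)
  node 5: 0 child(ren)
  node 26: 0 child(ren)
Matching nodes: [17, 14, 2]
Count of internal (non-leaf) nodes: 3


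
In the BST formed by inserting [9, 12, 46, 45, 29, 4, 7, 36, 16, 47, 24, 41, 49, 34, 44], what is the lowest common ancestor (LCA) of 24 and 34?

Tree insertion order: [9, 12, 46, 45, 29, 4, 7, 36, 16, 47, 24, 41, 49, 34, 44]
Tree (level-order array): [9, 4, 12, None, 7, None, 46, None, None, 45, 47, 29, None, None, 49, 16, 36, None, None, None, 24, 34, 41, None, None, None, None, None, 44]
In a BST, the LCA of p=24, q=34 is the first node v on the
root-to-leaf path with p <= v <= q (go left if both < v, right if both > v).
Walk from root:
  at 9: both 24 and 34 > 9, go right
  at 12: both 24 and 34 > 12, go right
  at 46: both 24 and 34 < 46, go left
  at 45: both 24 and 34 < 45, go left
  at 29: 24 <= 29 <= 34, this is the LCA
LCA = 29


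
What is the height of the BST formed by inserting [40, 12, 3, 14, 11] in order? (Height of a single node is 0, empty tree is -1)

Insertion order: [40, 12, 3, 14, 11]
Tree (level-order array): [40, 12, None, 3, 14, None, 11]
Compute height bottom-up (empty subtree = -1):
  height(11) = 1 + max(-1, -1) = 0
  height(3) = 1 + max(-1, 0) = 1
  height(14) = 1 + max(-1, -1) = 0
  height(12) = 1 + max(1, 0) = 2
  height(40) = 1 + max(2, -1) = 3
Height = 3


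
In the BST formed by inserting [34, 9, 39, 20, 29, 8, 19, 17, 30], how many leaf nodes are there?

Tree built from: [34, 9, 39, 20, 29, 8, 19, 17, 30]
Tree (level-order array): [34, 9, 39, 8, 20, None, None, None, None, 19, 29, 17, None, None, 30]
Rule: A leaf has 0 children.
Per-node child counts:
  node 34: 2 child(ren)
  node 9: 2 child(ren)
  node 8: 0 child(ren)
  node 20: 2 child(ren)
  node 19: 1 child(ren)
  node 17: 0 child(ren)
  node 29: 1 child(ren)
  node 30: 0 child(ren)
  node 39: 0 child(ren)
Matching nodes: [8, 17, 30, 39]
Count of leaf nodes: 4


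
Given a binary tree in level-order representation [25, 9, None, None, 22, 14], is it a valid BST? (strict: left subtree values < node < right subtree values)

Level-order array: [25, 9, None, None, 22, 14]
Validate using subtree bounds (lo, hi): at each node, require lo < value < hi,
then recurse left with hi=value and right with lo=value.
Preorder trace (stopping at first violation):
  at node 25 with bounds (-inf, +inf): OK
  at node 9 with bounds (-inf, 25): OK
  at node 22 with bounds (9, 25): OK
  at node 14 with bounds (9, 22): OK
No violation found at any node.
Result: Valid BST


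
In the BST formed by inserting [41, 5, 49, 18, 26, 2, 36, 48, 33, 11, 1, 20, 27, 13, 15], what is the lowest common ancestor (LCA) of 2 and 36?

Tree insertion order: [41, 5, 49, 18, 26, 2, 36, 48, 33, 11, 1, 20, 27, 13, 15]
Tree (level-order array): [41, 5, 49, 2, 18, 48, None, 1, None, 11, 26, None, None, None, None, None, 13, 20, 36, None, 15, None, None, 33, None, None, None, 27]
In a BST, the LCA of p=2, q=36 is the first node v on the
root-to-leaf path with p <= v <= q (go left if both < v, right if both > v).
Walk from root:
  at 41: both 2 and 36 < 41, go left
  at 5: 2 <= 5 <= 36, this is the LCA
LCA = 5


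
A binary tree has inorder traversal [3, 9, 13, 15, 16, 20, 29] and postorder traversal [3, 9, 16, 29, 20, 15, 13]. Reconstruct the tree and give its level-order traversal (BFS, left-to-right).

Inorder:   [3, 9, 13, 15, 16, 20, 29]
Postorder: [3, 9, 16, 29, 20, 15, 13]
Algorithm: postorder visits root last, so walk postorder right-to-left;
each value is the root of the current inorder slice — split it at that
value, recurse on the right subtree first, then the left.
Recursive splits:
  root=13; inorder splits into left=[3, 9], right=[15, 16, 20, 29]
  root=15; inorder splits into left=[], right=[16, 20, 29]
  root=20; inorder splits into left=[16], right=[29]
  root=29; inorder splits into left=[], right=[]
  root=16; inorder splits into left=[], right=[]
  root=9; inorder splits into left=[3], right=[]
  root=3; inorder splits into left=[], right=[]
Reconstructed level-order: [13, 9, 15, 3, 20, 16, 29]


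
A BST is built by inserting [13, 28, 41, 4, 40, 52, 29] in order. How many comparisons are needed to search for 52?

Search path for 52: 13 -> 28 -> 41 -> 52
Found: True
Comparisons: 4


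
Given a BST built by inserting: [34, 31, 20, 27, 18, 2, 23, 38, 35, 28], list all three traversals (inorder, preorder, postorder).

Tree insertion order: [34, 31, 20, 27, 18, 2, 23, 38, 35, 28]
Tree (level-order array): [34, 31, 38, 20, None, 35, None, 18, 27, None, None, 2, None, 23, 28]
Inorder (L, root, R): [2, 18, 20, 23, 27, 28, 31, 34, 35, 38]
Preorder (root, L, R): [34, 31, 20, 18, 2, 27, 23, 28, 38, 35]
Postorder (L, R, root): [2, 18, 23, 28, 27, 20, 31, 35, 38, 34]


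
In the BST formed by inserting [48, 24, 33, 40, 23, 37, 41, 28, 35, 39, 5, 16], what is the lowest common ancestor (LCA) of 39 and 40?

Tree insertion order: [48, 24, 33, 40, 23, 37, 41, 28, 35, 39, 5, 16]
Tree (level-order array): [48, 24, None, 23, 33, 5, None, 28, 40, None, 16, None, None, 37, 41, None, None, 35, 39]
In a BST, the LCA of p=39, q=40 is the first node v on the
root-to-leaf path with p <= v <= q (go left if both < v, right if both > v).
Walk from root:
  at 48: both 39 and 40 < 48, go left
  at 24: both 39 and 40 > 24, go right
  at 33: both 39 and 40 > 33, go right
  at 40: 39 <= 40 <= 40, this is the LCA
LCA = 40


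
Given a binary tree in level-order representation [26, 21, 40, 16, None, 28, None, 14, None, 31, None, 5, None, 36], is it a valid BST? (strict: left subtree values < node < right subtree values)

Level-order array: [26, 21, 40, 16, None, 28, None, 14, None, 31, None, 5, None, 36]
Validate using subtree bounds (lo, hi): at each node, require lo < value < hi,
then recurse left with hi=value and right with lo=value.
Preorder trace (stopping at first violation):
  at node 26 with bounds (-inf, +inf): OK
  at node 21 with bounds (-inf, 26): OK
  at node 16 with bounds (-inf, 21): OK
  at node 14 with bounds (-inf, 16): OK
  at node 5 with bounds (-inf, 14): OK
  at node 40 with bounds (26, +inf): OK
  at node 28 with bounds (26, 40): OK
  at node 31 with bounds (26, 28): VIOLATION
Node 31 violates its bound: not (26 < 31 < 28).
Result: Not a valid BST


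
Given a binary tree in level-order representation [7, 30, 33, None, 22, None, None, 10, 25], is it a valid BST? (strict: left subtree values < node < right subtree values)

Level-order array: [7, 30, 33, None, 22, None, None, 10, 25]
Validate using subtree bounds (lo, hi): at each node, require lo < value < hi,
then recurse left with hi=value and right with lo=value.
Preorder trace (stopping at first violation):
  at node 7 with bounds (-inf, +inf): OK
  at node 30 with bounds (-inf, 7): VIOLATION
Node 30 violates its bound: not (-inf < 30 < 7).
Result: Not a valid BST


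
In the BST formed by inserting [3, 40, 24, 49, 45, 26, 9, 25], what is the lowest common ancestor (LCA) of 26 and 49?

Tree insertion order: [3, 40, 24, 49, 45, 26, 9, 25]
Tree (level-order array): [3, None, 40, 24, 49, 9, 26, 45, None, None, None, 25]
In a BST, the LCA of p=26, q=49 is the first node v on the
root-to-leaf path with p <= v <= q (go left if both < v, right if both > v).
Walk from root:
  at 3: both 26 and 49 > 3, go right
  at 40: 26 <= 40 <= 49, this is the LCA
LCA = 40
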